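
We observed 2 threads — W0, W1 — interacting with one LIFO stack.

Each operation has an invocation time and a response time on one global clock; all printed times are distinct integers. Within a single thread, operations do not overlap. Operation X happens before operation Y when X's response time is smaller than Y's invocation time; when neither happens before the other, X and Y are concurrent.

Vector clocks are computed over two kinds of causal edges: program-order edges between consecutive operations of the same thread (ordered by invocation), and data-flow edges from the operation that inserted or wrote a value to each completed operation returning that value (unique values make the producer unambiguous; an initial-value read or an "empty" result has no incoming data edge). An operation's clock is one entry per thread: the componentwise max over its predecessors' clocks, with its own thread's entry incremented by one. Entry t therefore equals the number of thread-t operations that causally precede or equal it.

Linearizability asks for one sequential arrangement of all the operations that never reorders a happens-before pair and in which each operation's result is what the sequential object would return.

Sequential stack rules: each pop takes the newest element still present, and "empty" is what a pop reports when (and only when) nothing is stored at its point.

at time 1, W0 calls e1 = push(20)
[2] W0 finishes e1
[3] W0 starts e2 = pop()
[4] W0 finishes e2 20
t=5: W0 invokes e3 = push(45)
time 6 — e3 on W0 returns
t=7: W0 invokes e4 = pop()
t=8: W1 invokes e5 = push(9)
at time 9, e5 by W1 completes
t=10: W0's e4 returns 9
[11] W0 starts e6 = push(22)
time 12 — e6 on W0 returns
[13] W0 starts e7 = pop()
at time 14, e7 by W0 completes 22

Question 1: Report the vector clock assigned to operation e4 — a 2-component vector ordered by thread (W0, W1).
(4, 1)

VC(e5, invoked at 8): no causal predecessors; +1 on W1 → (0, 1)
VC(e1, invoked at 1): no causal predecessors; +1 on W0 → (1, 0)
invoked at 3, e2 merges VC(e1)=(1, 0) and bumps W0's slot → (2, 0)
invoked at 5, e3 merges VC(e2)=(2, 0) and bumps W0's slot → (3, 0)
invoked at 7, e4 merges VC(e3)=(3, 0), VC(e5)=(0, 1) and bumps W0's slot → (4, 1)
invoked at 11, e6 merges VC(e4)=(4, 1) and bumps W0's slot → (5, 1)
invoked at 13, e7 merges VC(e6)=(5, 1) and bumps W0's slot → (6, 1)
target: VC(e4) = (4, 1)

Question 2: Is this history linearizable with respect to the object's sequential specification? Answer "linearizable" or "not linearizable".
linearizable

witness order: e1, e2, e3, e5, e4, e6, e7
1. e1 push(20), leaving stack <20>
2. e2 pop() → 20, leaving stack <>
3. e3 push(45), leaving stack <45>
4. e5 push(9), leaving stack <45,9>
5. e4 pop() → 9, leaving stack <45>
6. e6 push(22), leaving stack <45,22>
7. e7 pop() → 22, leaving stack <45>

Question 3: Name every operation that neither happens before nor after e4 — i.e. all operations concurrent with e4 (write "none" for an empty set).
e5

e4 spans [7,10]; an op avoiding the whole window 7..10 is ordered, any other is concurrent
e1 [1,2]: before
e2 [3,4]: before
e3 [5,6]: before
e5 [8,9]: concurrent
e6 [11,12]: after
e7 [13,14]: after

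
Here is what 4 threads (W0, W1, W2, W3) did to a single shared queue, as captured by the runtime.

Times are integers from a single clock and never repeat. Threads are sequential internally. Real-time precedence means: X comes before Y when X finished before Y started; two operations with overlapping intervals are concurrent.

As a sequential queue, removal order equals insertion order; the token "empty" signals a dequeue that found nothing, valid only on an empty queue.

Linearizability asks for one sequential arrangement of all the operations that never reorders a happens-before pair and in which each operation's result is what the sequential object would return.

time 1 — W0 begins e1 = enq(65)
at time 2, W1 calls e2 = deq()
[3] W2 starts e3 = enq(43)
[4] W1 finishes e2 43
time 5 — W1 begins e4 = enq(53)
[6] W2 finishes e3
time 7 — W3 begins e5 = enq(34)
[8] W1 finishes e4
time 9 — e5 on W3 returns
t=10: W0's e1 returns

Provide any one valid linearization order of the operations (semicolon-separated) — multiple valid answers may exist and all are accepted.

after step 1 (e3 enq(43)): queue <43>
after step 2 (e1 enq(65)): queue <43,65>
after step 3 (e2 deq() → 43): queue <65>
after step 4 (e4 enq(53)): queue <65,53>
after step 5 (e5 enq(34)): queue <65,53,34>

e3; e1; e2; e4; e5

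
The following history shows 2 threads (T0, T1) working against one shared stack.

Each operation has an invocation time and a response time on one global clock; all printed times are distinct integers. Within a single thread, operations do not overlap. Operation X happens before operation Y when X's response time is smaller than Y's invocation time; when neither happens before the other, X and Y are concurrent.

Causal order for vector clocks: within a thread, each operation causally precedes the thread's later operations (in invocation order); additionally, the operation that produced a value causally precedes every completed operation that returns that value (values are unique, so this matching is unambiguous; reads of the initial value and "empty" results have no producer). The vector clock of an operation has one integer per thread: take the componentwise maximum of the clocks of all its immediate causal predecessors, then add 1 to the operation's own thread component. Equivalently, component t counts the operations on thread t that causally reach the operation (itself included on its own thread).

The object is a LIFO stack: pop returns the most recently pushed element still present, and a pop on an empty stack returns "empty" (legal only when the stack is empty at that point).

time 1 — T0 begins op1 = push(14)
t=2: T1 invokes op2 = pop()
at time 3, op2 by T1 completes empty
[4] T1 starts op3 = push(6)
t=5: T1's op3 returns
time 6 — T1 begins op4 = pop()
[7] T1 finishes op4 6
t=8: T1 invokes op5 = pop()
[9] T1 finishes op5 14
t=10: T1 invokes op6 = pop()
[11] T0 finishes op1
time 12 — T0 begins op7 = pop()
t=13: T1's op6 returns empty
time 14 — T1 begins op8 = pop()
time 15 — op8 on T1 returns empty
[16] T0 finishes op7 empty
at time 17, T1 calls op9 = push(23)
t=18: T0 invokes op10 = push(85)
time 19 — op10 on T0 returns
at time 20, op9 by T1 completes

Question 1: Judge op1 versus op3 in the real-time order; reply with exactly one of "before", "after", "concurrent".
concurrent

op1 spans [1,11], op3 spans [4,5]
the intervals overlap in both directions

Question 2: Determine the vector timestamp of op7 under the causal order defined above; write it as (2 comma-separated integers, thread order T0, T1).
(2, 0)

no predecessors for op2 (invoked 2): T1 increments from zero → (0, 1)
no predecessors for op1 (invoked 1): T0 increments from zero → (1, 0)
VC(op3, invoked at 4): max of VC(op2)=(0, 1), then +1 on thread T1 → (0, 2)
VC(op7, invoked at 12): max of VC(op1)=(1, 0), then +1 on thread T0 → (2, 0)
VC(op4, invoked at 6): max of VC(op3)=(0, 2), then +1 on thread T1 → (0, 3)
VC(op10, invoked at 18): max of VC(op7)=(2, 0), then +1 on thread T0 → (3, 0)
VC(op5, invoked at 8): max of VC(op1)=(1, 0), VC(op4)=(0, 3), then +1 on thread T1 → (1, 4)
VC(op6, invoked at 10): max of VC(op5)=(1, 4), then +1 on thread T1 → (1, 5)
VC(op8, invoked at 14): max of VC(op6)=(1, 5), then +1 on thread T1 → (1, 6)
VC(op9, invoked at 17): max of VC(op8)=(1, 6), then +1 on thread T1 → (1, 7)
target: VC(op7) = (2, 0)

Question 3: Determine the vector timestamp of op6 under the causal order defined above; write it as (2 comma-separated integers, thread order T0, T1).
(1, 5)

root op op2, invoked 2: fresh clock plus T1's own tick → (0, 1)
root op op1, invoked 1: fresh clock plus T0's own tick → (1, 0)
op3 (invocation 4): componentwise max over VC(op2)=(0, 1), +1 at T1, giving (0, 2)
op7 (invocation 12): componentwise max over VC(op1)=(1, 0), +1 at T0, giving (2, 0)
op4 (invocation 6): componentwise max over VC(op3)=(0, 2), +1 at T1, giving (0, 3)
op10 (invocation 18): componentwise max over VC(op7)=(2, 0), +1 at T0, giving (3, 0)
op5 (invocation 8): componentwise max over VC(op1)=(1, 0), VC(op4)=(0, 3), +1 at T1, giving (1, 4)
op6 (invocation 10): componentwise max over VC(op5)=(1, 4), +1 at T1, giving (1, 5)
op8 (invocation 14): componentwise max over VC(op6)=(1, 5), +1 at T1, giving (1, 6)
op9 (invocation 17): componentwise max over VC(op8)=(1, 6), +1 at T1, giving (1, 7)
target: VC(op6) = (1, 5)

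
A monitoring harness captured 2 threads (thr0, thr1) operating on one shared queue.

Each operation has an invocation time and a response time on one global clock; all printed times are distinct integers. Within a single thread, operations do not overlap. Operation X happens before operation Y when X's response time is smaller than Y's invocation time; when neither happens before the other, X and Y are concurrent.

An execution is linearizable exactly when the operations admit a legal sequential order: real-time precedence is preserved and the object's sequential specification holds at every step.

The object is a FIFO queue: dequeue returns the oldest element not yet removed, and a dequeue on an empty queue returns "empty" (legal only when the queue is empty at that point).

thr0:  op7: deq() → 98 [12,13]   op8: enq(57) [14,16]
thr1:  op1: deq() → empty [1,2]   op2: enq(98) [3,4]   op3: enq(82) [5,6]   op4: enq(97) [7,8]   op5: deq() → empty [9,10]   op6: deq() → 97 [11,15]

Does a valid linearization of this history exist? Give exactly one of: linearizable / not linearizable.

not linearizable

events 1..9 are fine; event 10 — the response of op5 at time 10 — makes the prefix non-linearizable
the sole real-time-consistent order of 5 completed operations fails the queue replay
e.g. op1, op2, op3, op4, op5: illegal at step 5, since op5 deq() → empty cannot apply there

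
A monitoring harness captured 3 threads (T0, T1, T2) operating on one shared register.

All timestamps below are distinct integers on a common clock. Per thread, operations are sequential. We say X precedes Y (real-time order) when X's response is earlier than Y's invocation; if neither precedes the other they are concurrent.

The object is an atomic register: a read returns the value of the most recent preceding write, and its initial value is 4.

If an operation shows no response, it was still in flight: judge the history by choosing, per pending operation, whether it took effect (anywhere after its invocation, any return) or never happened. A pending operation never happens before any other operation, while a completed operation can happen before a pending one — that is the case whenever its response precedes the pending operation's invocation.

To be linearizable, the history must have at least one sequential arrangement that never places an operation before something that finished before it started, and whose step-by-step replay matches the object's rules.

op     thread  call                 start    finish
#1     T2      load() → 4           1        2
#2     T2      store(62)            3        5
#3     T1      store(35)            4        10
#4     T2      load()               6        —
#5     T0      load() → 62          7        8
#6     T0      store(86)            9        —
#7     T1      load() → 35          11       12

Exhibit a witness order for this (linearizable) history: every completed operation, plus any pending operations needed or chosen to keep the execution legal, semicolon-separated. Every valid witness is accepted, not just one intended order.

after step 1 (#1 load() → 4): value 4
after step 2 (#2 store(62)): value 62
after step 3 (#4 load() (pending, included)): value 62
after step 4 (#5 load() → 62): value 62
after step 5 (#3 store(35)): value 35
after step 6 (#7 load() → 35): value 35

#1; #2; #4; #5; #3; #7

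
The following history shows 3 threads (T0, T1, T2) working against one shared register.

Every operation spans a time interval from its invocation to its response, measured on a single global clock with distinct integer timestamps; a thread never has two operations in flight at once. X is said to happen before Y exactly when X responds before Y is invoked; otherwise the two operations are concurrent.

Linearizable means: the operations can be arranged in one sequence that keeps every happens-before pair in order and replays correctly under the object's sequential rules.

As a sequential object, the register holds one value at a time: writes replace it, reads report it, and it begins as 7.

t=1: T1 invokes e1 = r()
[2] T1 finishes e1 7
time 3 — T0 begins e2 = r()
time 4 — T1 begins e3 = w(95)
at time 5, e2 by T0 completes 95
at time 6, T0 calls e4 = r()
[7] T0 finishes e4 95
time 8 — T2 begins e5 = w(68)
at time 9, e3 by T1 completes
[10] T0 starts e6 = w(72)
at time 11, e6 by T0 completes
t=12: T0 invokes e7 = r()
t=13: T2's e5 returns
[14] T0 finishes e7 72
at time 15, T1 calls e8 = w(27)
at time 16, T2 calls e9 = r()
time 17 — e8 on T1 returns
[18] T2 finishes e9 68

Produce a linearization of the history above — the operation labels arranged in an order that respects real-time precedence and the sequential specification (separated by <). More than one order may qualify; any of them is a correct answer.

after step 1 (e1 r() → 7): value 7
after step 2 (e3 w(95)): value 95
after step 3 (e2 r() → 95): value 95
after step 4 (e4 r() → 95): value 95
after step 5 (e6 w(72)): value 72
after step 6 (e7 r() → 72): value 72
after step 7 (e5 w(68)): value 68
after step 8 (e9 r() → 68): value 68
after step 9 (e8 w(27)): value 27

e1 < e3 < e2 < e4 < e6 < e7 < e5 < e9 < e8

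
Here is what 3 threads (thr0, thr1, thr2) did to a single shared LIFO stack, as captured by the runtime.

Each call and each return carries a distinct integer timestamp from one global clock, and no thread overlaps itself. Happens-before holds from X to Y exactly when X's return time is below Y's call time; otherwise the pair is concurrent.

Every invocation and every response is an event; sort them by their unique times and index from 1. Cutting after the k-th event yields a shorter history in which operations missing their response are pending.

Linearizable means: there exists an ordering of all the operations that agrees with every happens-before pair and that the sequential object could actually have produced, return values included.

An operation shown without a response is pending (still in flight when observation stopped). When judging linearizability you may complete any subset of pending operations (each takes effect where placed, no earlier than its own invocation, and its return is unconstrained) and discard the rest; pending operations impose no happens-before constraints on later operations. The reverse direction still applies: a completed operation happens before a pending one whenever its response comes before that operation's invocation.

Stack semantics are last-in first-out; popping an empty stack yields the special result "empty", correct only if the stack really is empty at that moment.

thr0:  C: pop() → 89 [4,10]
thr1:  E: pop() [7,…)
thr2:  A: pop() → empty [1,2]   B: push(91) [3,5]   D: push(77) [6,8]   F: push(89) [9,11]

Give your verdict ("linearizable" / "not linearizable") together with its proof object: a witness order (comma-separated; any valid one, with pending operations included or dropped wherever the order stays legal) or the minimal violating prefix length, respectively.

linearizable — witness: A, B, D, E, F, C

after step 1 (A pop() → empty): stack <>
after step 2 (B push(91)): stack <91>
after step 3 (D push(77)): stack <91,77>
after step 4 (E pop() (pending, included)): stack <91>
after step 5 (F push(89)): stack <91,89>
after step 6 (C pop() → 89): stack <91>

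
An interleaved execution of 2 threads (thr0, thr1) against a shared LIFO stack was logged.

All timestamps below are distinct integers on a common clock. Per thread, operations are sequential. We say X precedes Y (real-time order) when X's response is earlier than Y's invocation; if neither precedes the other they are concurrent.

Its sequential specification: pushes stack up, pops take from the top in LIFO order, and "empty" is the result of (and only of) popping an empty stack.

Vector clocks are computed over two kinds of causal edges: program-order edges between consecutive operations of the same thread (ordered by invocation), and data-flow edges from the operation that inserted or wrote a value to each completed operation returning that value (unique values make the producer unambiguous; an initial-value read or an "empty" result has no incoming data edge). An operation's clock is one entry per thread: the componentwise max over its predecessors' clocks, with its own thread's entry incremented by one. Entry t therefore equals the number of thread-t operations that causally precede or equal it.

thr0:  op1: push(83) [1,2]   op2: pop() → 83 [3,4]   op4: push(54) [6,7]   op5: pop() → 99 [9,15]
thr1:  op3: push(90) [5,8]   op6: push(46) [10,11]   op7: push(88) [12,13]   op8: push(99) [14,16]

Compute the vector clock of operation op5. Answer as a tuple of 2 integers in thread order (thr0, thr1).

(4, 4)

no predecessors for op3 (invoked 5): thr1 increments from zero → (0, 1)
no predecessors for op1 (invoked 1): thr0 increments from zero → (1, 0)
merge at op6 (invoked 10): VC(op3)=(0, 1), own-thread bump on thr1 → (0, 2)
merge at op2 (invoked 3): VC(op1)=(1, 0), own-thread bump on thr0 → (2, 0)
merge at op7 (invoked 12): VC(op6)=(0, 2), own-thread bump on thr1 → (0, 3)
merge at op4 (invoked 6): VC(op2)=(2, 0), own-thread bump on thr0 → (3, 0)
merge at op8 (invoked 14): VC(op7)=(0, 3), own-thread bump on thr1 → (0, 4)
merge at op5 (invoked 9): VC(op4)=(3, 0), VC(op8)=(0, 4), own-thread bump on thr0 → (4, 4)
target: VC(op5) = (4, 4)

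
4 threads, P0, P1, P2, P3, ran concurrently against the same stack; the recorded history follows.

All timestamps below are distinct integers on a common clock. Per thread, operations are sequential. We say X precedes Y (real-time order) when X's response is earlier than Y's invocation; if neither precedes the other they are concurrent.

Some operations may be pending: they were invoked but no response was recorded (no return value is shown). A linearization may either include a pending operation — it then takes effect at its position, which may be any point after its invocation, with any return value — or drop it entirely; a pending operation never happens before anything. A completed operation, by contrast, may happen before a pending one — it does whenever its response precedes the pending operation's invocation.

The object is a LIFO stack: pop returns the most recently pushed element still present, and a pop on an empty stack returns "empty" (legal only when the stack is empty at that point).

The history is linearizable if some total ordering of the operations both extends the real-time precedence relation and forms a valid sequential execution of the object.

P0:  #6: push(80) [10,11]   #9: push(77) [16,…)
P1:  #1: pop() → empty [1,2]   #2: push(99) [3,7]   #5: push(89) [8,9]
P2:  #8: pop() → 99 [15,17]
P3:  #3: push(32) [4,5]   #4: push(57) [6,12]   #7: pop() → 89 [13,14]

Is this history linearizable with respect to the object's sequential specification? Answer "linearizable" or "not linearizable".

events 1..13 are fine; event 14 — the response of #7 at time 14 — makes the prefix non-linearizable
every one of the 7 real-time-consistent orders over 7 completed stack ops fails the sequential spec
sample order #1, #2, #3, #4, #5, #6, #7 stalls at step 7 — #7 pop() → 89 has no legal effect
sample order #1, #2, #3, #5, #4, #6, #7 stalls at step 7 — #7 pop() → 89 has no legal effect

not linearizable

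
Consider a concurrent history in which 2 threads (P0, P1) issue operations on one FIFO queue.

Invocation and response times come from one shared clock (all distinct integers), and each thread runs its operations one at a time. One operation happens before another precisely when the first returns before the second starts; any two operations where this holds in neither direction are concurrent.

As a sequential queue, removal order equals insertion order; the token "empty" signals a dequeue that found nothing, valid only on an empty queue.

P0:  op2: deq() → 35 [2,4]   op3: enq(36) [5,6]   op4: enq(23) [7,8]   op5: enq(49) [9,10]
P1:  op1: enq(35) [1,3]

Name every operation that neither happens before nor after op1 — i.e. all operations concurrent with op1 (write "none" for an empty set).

op2

op1 spans [1,3]: anything still running between times 1 and 3 counts as concurrent
op2 [2,4]: concurrent
op3 [5,6]: after
op4 [7,8]: after
op5 [9,10]: after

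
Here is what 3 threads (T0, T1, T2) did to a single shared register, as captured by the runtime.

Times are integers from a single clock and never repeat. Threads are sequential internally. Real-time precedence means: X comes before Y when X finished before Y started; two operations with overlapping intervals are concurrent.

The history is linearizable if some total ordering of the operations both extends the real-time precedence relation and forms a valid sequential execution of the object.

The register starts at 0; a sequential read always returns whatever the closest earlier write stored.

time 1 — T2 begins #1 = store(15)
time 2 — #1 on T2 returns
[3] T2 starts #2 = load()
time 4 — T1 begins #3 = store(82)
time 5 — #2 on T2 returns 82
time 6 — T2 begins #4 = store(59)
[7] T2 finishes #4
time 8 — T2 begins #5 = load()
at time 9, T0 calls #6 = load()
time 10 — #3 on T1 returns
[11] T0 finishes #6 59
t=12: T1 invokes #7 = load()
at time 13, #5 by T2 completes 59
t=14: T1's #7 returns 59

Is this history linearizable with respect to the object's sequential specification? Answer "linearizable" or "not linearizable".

linearizable

a witness: #1, #3, #2, #4, #5, #6, #7
1. #1 store(15), leaving value 15
2. #3 store(82), leaving value 82
3. #2 load() → 82, leaving value 82
4. #4 store(59), leaving value 59
5. #5 load() → 59, leaving value 59
6. #6 load() → 59, leaving value 59
7. #7 load() → 59, leaving value 59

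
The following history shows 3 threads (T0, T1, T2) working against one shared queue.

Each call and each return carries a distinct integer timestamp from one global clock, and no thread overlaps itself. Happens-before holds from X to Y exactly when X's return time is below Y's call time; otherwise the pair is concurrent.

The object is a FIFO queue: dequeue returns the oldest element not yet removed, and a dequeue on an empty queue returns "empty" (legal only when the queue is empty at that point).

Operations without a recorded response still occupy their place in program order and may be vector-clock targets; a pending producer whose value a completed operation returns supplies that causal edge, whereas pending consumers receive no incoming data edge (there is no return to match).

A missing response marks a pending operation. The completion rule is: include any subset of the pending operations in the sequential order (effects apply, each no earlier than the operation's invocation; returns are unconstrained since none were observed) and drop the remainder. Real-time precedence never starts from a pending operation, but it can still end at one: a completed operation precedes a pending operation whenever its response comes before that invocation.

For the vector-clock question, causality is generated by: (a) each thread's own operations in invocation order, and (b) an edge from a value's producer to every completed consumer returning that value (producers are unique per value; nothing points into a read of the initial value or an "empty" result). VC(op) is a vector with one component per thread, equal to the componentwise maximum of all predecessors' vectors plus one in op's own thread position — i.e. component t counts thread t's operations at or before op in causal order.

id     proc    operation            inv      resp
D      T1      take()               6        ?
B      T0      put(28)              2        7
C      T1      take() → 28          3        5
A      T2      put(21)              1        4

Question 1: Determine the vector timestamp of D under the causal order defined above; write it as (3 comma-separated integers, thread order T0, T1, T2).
Answer: (1, 2, 0)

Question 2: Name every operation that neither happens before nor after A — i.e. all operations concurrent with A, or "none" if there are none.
Answer: B, C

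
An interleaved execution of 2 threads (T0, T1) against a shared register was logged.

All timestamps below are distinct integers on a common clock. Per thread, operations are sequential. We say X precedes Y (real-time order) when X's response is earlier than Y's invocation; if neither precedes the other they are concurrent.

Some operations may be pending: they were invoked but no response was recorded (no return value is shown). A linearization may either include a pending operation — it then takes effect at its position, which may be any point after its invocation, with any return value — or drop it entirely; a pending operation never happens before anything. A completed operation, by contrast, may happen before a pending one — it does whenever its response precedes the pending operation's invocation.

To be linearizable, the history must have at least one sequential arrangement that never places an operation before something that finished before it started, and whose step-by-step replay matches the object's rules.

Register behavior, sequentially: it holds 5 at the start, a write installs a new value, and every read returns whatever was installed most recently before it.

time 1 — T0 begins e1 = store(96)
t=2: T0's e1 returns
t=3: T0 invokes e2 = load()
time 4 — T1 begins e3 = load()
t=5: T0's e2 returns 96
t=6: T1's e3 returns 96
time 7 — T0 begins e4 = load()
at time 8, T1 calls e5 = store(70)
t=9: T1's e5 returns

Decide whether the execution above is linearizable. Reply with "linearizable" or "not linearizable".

one valid linearization: e1, e2, e3, e4, e5
step 1: e1 store(96) — value 96
step 2: e2 load() → 96 — value 96
step 3: e3 load() → 96 — value 96
step 4: e4 load() (pending, included) — value 96
step 5: e5 store(70) — value 70

linearizable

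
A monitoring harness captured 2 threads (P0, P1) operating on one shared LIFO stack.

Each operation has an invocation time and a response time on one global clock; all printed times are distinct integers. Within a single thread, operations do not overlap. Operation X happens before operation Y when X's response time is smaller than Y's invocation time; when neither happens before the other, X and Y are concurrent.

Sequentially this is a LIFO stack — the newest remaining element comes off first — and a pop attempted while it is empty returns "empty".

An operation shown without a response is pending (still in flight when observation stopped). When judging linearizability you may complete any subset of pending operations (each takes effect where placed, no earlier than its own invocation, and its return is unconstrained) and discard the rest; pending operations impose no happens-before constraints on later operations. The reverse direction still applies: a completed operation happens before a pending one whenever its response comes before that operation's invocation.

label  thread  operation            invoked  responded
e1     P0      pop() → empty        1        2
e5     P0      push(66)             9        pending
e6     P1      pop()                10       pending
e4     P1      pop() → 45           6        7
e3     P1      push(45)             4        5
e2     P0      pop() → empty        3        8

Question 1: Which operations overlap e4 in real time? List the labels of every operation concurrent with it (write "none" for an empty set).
Answer: e2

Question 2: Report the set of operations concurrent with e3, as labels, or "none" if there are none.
Answer: e2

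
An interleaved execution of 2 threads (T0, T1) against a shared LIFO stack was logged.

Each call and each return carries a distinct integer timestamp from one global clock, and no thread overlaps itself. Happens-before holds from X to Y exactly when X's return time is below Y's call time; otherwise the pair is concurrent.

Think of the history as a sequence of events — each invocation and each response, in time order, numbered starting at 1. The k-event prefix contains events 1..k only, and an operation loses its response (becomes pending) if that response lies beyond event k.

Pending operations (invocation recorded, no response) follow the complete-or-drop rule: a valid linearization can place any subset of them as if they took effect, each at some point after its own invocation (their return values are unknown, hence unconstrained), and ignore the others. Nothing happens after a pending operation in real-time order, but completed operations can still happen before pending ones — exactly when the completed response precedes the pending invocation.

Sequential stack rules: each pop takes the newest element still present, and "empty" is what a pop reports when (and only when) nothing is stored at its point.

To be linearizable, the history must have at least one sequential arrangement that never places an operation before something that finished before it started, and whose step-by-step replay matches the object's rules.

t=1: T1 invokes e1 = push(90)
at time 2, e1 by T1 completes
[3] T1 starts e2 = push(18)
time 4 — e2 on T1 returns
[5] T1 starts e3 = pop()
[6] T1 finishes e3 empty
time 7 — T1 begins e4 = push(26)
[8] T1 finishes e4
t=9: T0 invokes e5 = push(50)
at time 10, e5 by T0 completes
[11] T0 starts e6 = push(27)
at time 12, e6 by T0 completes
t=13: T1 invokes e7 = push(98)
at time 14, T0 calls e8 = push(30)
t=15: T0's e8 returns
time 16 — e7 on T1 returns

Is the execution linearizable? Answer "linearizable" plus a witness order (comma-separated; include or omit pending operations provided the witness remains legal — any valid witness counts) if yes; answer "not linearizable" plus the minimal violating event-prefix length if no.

through event 5 a valid linearization exists; event 6 (e3 responding at time 6) ends that
the completed operations (3 total) allow one real-time order; the LIFO stack replay rejects it
for example e1, e2, e3 fails at step 3: e3 pop() → empty is not legal there

not linearizable — minimal violating prefix: 6 events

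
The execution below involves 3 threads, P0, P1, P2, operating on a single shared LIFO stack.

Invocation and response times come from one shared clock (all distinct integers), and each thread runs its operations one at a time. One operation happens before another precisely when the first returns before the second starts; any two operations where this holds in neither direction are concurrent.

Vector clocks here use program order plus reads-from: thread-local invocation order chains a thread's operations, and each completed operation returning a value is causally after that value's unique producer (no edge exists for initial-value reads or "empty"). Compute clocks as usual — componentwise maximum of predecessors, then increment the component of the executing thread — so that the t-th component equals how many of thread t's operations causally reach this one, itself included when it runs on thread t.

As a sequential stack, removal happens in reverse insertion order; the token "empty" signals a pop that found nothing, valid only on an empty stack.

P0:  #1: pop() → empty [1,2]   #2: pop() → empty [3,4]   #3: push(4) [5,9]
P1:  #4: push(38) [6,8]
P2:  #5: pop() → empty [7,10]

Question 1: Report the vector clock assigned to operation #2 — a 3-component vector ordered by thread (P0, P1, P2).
Answer: (2, 0, 0)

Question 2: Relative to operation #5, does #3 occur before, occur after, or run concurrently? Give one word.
Answer: concurrent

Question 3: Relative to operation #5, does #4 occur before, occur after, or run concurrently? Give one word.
Answer: concurrent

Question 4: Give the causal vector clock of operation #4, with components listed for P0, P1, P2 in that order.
Answer: (0, 1, 0)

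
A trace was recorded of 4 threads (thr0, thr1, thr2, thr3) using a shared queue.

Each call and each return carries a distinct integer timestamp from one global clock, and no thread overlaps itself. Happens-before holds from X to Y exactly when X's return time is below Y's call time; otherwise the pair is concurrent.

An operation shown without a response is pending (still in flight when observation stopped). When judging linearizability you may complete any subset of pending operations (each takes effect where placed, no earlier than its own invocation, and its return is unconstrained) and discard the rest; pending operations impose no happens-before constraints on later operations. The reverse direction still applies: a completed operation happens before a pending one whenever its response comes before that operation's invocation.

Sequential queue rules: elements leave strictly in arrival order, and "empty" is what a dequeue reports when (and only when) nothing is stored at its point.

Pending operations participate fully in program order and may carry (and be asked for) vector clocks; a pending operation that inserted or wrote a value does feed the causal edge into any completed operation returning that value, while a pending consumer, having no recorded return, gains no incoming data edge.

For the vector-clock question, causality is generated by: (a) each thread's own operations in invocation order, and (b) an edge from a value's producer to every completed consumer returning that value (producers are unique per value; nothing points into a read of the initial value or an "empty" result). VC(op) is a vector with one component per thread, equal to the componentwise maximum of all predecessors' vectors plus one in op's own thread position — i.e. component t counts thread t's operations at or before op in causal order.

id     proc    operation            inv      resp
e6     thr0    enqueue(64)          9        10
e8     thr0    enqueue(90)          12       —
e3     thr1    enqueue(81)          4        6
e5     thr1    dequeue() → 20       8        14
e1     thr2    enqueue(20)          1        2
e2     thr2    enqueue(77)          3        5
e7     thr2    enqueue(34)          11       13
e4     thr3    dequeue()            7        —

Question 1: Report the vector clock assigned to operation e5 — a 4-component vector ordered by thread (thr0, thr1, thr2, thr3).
(0, 2, 1, 0)

e4 (invocation 7): nothing precedes it; thr3's component alone gives (0, 0, 0, 1)
e1 (invocation 1): nothing precedes it; thr2's component alone gives (0, 0, 1, 0)
e3 (invocation 4): nothing precedes it; thr1's component alone gives (0, 1, 0, 0)
e6 (invocation 9): nothing precedes it; thr0's component alone gives (1, 0, 0, 0)
from VC(e1)=(0, 0, 1, 0), e2 (invoked 3) maxes components and bumps thr2 → (0, 0, 2, 0)
from VC(e6)=(1, 0, 0, 0), e8 (invoked 12) maxes components and bumps thr0 → (2, 0, 0, 0)
from VC(e2)=(0, 0, 2, 0), e7 (invoked 11) maxes components and bumps thr2 → (0, 0, 3, 0)
from VC(e1)=(0, 0, 1, 0), VC(e3)=(0, 1, 0, 0), e5 (invoked 8) maxes components and bumps thr1 → (0, 2, 1, 0)
target: VC(e5) = (0, 2, 1, 0)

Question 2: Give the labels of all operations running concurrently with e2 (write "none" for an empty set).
e3

e2 runs from 3 to 5; window-overlapping ops are concurrent
e1 [1,2]: before
e3 [4,6]: concurrent
e4 [7,…): after
e5 [8,14]: after
e6 [9,10]: after
e7 [11,13]: after
e8 [12,…): after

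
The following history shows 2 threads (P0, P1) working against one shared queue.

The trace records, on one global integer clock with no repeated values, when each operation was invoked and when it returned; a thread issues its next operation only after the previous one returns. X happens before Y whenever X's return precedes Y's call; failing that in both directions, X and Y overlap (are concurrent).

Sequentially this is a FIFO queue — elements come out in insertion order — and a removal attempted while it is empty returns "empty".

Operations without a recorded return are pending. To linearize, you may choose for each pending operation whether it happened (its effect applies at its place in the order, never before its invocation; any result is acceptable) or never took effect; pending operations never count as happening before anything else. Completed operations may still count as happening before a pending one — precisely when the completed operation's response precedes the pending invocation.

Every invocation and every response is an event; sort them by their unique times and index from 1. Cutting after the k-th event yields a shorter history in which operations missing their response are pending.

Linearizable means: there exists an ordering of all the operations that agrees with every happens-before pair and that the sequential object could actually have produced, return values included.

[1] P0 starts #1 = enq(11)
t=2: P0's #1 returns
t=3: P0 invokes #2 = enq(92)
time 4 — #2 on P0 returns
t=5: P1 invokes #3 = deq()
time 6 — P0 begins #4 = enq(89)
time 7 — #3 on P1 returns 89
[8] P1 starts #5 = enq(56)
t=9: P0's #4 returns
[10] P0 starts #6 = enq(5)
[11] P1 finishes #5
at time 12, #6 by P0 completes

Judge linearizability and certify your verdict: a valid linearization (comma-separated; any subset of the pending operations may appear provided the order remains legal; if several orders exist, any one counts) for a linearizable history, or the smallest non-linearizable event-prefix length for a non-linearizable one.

already the first 7 events (up to #3's response at time 7) admit no linearization; the first 6 still do
exactly one order of the 3 completed ops respects real time; the queue replay fails
completion choices over the 1 pending operation (#4) were checked; none helps
for example #1, #2, #3 (pending dropped) fails at step 3: #3 deq() → 89 is not legal there

not linearizable — minimal violating prefix: 7 events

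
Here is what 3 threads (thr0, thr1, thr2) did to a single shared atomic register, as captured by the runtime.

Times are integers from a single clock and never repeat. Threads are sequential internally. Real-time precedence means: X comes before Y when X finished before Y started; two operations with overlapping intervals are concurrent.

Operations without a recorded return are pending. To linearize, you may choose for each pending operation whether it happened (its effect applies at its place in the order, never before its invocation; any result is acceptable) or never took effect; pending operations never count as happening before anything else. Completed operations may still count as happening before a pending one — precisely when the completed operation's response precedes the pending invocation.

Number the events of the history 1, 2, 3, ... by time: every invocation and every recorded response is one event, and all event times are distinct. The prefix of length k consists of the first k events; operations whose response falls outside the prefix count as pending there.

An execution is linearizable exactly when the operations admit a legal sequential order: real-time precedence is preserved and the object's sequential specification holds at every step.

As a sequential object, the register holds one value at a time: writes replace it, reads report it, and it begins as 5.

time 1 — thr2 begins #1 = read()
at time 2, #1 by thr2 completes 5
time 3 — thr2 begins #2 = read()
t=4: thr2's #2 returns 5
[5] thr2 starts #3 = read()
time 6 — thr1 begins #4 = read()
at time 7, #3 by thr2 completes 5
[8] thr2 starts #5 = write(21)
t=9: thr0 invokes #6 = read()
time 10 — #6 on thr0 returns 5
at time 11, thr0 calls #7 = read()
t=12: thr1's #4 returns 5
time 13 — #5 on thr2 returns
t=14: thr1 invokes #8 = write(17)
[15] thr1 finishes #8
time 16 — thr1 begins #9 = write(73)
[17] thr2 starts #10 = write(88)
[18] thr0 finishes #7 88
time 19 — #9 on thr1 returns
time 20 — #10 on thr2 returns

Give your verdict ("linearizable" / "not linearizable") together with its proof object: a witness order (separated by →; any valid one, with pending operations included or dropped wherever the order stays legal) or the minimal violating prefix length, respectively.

1. #1 read() → 5, leaving value 5
2. #2 read() → 5, leaving value 5
3. #3 read() → 5, leaving value 5
4. #4 read() → 5, leaving value 5
5. #6 read() → 5, leaving value 5
6. #5 write(21), leaving value 21
7. #8 write(17), leaving value 17
8. #9 write(73), leaving value 73
9. #10 write(88), leaving value 88
10. #7 read() → 88, leaving value 88

linearizable — witness: #1 → #2 → #3 → #4 → #6 → #5 → #8 → #9 → #10 → #7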